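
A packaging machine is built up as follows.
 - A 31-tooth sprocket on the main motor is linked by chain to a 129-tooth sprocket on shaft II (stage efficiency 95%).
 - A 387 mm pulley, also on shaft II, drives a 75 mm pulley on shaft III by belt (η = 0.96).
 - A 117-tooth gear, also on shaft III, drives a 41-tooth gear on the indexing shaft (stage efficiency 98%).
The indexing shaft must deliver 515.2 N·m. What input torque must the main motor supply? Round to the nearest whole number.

Overall ratio R = 4.1613 × 0.1938 × 0.35043 = 0.2826; overall efficiency η = 0.95 × 0.96 × 0.98 = 0.8938.
Input torque = output torque / (R × η) = 515.2 / (0.2826 × 0.8938) = 2039.8 N·m.

2040 N·m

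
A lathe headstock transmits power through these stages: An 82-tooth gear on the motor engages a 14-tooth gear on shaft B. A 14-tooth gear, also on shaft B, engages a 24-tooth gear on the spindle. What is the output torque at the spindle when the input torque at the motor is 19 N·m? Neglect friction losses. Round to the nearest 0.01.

gear mesh 14/82 = 0.17073 → τ = 19·0.17073 = 3.2439 N·m
gear mesh 24/14 = 1.7143 → τ = 3.2439·1.7143 = 5.561 N·m

5.56 N·m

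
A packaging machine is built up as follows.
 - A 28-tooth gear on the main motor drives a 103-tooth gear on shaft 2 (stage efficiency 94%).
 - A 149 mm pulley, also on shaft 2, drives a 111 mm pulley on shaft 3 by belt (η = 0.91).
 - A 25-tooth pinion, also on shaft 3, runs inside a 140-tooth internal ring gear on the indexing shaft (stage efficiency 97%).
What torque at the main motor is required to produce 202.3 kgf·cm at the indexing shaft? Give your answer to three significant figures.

Overall ratio R = 3.6786 × 0.74497 × 5.6 = 15.346; overall efficiency η = 0.94 × 0.91 × 0.97 = 0.8297.
Input torque = output torque / (R × η) = 202.3 / (15.346 × 0.8297) = 15.887 kgf·cm.

15.9 kgf·cm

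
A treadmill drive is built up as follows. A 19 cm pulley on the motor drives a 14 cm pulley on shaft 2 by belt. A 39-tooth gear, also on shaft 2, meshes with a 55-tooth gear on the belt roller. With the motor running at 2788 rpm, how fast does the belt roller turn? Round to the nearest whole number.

2683 rpm

Belt: ratio = 14/19 = 0.73684, so shaft 2 turns at 2788 / 0.73684 = 3783.7 rpm.
Gear mesh: ratio = 55/39 = 1.4103, so the belt roller turns at 3783.7 / 1.4103 = 2683 rpm.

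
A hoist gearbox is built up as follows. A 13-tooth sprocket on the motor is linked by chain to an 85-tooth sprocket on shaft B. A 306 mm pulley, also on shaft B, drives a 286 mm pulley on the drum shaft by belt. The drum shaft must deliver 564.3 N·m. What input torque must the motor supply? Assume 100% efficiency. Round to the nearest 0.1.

92.3 N·m

Overall ratio R = 6.5385 × 0.93464 = 6.1111.
Input torque = output torque / R = 564.3 / 6.1111 = 92.34 N·m.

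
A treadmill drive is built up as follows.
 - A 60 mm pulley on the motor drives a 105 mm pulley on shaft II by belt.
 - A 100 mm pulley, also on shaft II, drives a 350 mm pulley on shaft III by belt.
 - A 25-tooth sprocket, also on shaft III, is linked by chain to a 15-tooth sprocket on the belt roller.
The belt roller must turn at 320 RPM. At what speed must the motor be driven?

1176 RPM

Overall ratio R = 1.75 × 3.5 × 0.6 = 3.675.
Required input speed = output speed × R = 320 × 3.675 = 1176 RPM.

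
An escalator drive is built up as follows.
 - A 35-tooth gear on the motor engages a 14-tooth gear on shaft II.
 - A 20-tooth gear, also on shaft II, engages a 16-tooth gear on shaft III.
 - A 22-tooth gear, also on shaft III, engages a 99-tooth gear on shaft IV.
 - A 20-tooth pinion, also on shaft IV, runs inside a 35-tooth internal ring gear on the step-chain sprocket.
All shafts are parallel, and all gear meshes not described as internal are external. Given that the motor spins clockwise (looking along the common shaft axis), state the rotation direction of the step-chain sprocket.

anticlockwise

the motor → shaft II: external mesh, 1 reversal → CCW.
shaft II → shaft III: external mesh, 1 reversal → CW.
shaft III → shaft IV: external mesh, 1 reversal → CCW.
shaft IV → the step-chain sprocket: internal mesh, same direction → CCW.
3 reversals in total — an odd number — so the step-chain sprocket turns opposite to the motor.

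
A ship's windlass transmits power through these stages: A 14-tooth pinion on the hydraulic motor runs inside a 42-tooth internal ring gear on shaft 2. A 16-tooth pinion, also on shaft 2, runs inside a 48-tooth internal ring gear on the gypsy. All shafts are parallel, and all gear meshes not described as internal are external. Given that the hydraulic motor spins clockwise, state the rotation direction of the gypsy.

clockwise

the hydraulic motor → shaft 2: internal mesh, same direction → CW.
shaft 2 → the gypsy: internal mesh, same direction → CW.
0 reversals in total — an even number — so the gypsy turns the same way as the hydraulic motor.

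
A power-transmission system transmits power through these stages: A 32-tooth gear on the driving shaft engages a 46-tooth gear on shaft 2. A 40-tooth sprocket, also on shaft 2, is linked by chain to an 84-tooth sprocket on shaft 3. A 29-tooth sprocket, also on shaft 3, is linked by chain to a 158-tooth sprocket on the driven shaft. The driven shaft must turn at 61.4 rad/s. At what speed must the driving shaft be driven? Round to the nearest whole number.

Overall ratio R = 1.4375 × 2.1 × 5.4483 = 16.447.
Required input speed = output speed × R = 61.4 × 16.447 = 1009.8 rad/s.

1010 rad/s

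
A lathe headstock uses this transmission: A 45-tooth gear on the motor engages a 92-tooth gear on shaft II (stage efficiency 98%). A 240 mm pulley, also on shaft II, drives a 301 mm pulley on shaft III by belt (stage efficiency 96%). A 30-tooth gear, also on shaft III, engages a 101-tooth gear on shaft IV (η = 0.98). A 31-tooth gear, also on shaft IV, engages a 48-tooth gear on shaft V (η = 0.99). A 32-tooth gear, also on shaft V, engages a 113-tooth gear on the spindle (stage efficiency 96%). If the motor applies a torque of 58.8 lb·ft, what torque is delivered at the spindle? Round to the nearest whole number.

2432 lb·ft

After the gear mesh (92/45): 58.8 × 2.0444 × 0.98 = 117.81 lb·ft
After the belt (301/240): 117.81 × 1.2542 × 0.96 = 141.84 lb·ft
After the gear mesh (101/30): 141.84 × 3.3667 × 0.98 = 467.98 lb·ft
After the gear mesh (48/31): 467.98 × 1.5484 × 0.99 = 717.37 lb·ft
After the gear mesh (113/32): 717.37 × 3.5312 × 0.96 = 2431.9 lb·ft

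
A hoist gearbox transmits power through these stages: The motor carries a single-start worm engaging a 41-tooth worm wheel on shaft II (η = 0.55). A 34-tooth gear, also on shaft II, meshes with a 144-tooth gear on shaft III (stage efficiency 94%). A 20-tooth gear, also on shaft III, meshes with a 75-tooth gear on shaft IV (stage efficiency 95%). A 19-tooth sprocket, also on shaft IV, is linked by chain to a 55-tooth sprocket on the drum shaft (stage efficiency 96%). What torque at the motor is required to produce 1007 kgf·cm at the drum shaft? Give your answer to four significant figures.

1.133 kgf·cm

Overall ratio R = 41 × 4.2353 × 3.75 × 2.8947 = 1885; overall efficiency η = 0.55 × 0.94 × 0.95 × 0.96 = 0.4715.
Input torque = output torque / (R × η) = 1007 / (1885 × 0.4715) = 1.133 kgf·cm.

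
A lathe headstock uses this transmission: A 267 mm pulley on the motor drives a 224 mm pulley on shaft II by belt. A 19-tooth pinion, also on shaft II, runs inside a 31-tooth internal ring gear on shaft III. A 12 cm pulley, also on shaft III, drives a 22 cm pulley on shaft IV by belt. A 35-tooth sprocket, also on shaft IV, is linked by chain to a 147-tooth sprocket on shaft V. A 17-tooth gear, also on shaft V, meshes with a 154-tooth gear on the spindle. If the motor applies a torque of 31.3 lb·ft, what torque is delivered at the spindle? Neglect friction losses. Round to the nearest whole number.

2988 lb·ft

After the belt (224/267): 31.3 × 0.83895 = 26.259 lb·ft
After the internal gear (31/19): 26.259 × 1.6316 = 42.844 lb·ft
After the belt (22/12): 42.844 × 1.8333 = 78.547 lb·ft
After the chain (147/35): 78.547 × 4.2 = 329.9 lb·ft
After the gear mesh (154/17): 329.9 × 9.0588 = 2988.5 lb·ft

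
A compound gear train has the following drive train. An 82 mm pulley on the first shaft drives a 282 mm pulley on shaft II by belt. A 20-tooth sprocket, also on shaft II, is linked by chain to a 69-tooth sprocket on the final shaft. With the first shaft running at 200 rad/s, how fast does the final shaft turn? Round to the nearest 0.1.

Belt: ratio = 282/82 = 3.439, so shaft II turns at 200 / 3.439 = 58.156 rad/s.
Chain: ratio = 69/20 = 3.45, so the final shaft turns at 58.156 / 3.45 = 16.857 rad/s.

16.9 rad/s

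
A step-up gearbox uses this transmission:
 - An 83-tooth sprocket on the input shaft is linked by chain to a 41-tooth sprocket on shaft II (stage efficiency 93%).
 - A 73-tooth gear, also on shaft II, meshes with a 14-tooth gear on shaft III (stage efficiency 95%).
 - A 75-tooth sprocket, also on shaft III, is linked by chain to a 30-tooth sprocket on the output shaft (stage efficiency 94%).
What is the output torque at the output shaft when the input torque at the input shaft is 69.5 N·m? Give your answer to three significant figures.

After the chain (41/83): 69.5 × 0.49398 × 0.93 = 31.928 N·m
After the gear mesh (14/73): 31.928 × 0.19178 × 0.95 = 5.817 N·m
After the chain (30/75): 5.817 × 0.4 × 0.94 = 2.1872 N·m

2.19 N·m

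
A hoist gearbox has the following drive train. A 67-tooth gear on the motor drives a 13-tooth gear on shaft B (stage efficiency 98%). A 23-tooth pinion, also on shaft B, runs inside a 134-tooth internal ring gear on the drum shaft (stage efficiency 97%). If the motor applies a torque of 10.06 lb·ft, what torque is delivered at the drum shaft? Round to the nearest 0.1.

10.8 lb·ft

Gear mesh: ratio = 13/67 = 0.19403; torque at shaft B = 10.06 × 0.19403 × 0.98 = 1.9129 lb·ft.
Internal gear: ratio = 134/23 = 5.8261; torque at the drum shaft = 1.9129 × 5.8261 × 0.97 = 10.81 lb·ft.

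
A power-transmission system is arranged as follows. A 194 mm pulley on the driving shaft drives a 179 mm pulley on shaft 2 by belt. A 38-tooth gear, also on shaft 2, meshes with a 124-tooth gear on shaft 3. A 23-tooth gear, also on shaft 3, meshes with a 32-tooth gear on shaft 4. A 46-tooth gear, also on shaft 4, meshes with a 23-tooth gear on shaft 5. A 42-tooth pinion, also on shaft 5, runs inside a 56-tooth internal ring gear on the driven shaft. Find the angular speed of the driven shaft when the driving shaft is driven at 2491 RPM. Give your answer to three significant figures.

belt 179/194 = 0.92268 → 2491/0.92268 = 2699.7 RPM
gear mesh 124/38 = 3.2632 → 2699.7/3.2632 = 827.34 RPM
gear mesh 32/23 = 1.3913 → 827.34/1.3913 = 594.65 RPM
gear mesh 23/46 = 0.5 → 594.65/0.5 = 1189.3 RPM
internal gear 56/42 = 1.3333 → 1189.3/1.3333 = 891.98 RPM

892 RPM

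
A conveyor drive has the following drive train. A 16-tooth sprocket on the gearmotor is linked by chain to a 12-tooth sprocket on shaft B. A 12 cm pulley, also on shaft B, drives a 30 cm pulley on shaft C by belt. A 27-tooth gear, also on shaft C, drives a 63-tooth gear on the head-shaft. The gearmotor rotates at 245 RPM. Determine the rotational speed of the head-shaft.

chain 12/16 = 0.75 → 245/0.75 = 326.67 RPM
belt 30/12 = 2.5 → 326.67/2.5 = 130.67 RPM
gear mesh 63/27 = 2.3333 → 130.67/2.3333 = 56 RPM

56 RPM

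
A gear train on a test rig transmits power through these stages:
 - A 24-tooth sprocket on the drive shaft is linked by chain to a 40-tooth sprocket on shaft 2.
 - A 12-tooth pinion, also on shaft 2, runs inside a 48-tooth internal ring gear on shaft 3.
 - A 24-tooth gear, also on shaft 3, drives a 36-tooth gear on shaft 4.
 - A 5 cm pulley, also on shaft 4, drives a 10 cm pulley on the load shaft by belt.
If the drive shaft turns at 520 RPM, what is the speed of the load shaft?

26 RPM

Chain: ratio = 40/24 = 1.6667, so shaft 2 turns at 520 / 1.6667 = 312 RPM.
Internal gear: ratio = 48/12 = 4, so shaft 3 turns at 312 / 4 = 78 RPM.
Gear mesh: ratio = 36/24 = 1.5, so shaft 4 turns at 78 / 1.5 = 52 RPM.
Belt: ratio = 10/5 = 2, so the load shaft turns at 52 / 2 = 26 RPM.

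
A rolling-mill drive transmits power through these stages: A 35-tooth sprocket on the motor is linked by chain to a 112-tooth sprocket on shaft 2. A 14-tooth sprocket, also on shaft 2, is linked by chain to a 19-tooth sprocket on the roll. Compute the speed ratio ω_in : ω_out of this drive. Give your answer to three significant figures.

4.34

Each stage contributes driven/driver: chain 112/35 = 3.2, chain 19/14 = 1.3571.
Overall: 3.2 × 1.3571 = 4.3429.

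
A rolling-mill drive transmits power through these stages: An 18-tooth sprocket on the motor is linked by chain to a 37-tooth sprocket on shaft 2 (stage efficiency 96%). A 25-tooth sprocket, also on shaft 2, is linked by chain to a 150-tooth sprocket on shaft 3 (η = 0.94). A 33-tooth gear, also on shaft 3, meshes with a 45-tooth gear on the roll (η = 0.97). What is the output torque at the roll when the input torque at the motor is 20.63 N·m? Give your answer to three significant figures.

chain 37/18 = 2.0556 → τ = 20.63·2.0556·0.96 = 40.71 N·m
chain 150/25 = 6 → τ = 40.71·6·0.94 = 229.6 N·m
gear mesh 45/33 = 1.3636 → τ = 229.6·1.3636·0.97 = 303.7 N·m

304 N·m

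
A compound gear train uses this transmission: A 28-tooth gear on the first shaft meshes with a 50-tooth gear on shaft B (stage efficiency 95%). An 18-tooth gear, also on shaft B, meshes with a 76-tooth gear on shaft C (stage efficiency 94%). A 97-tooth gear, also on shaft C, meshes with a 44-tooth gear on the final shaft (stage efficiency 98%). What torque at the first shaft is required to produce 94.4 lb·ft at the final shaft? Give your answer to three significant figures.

Overall ratio R = 1.7857 × 4.2222 × 0.45361 = 3.4201; overall efficiency η = 0.95 × 0.94 × 0.98 = 0.8751.
Input torque = output torque / (R × η) = 94.4 / (3.4201 × 0.8751) = 31.54 lb·ft.

31.5 lb·ft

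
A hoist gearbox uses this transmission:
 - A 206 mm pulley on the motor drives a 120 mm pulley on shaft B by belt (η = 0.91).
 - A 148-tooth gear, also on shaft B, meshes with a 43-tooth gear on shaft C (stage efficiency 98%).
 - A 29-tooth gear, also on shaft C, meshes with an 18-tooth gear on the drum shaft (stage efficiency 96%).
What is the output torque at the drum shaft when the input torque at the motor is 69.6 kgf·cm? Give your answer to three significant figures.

Belt: ratio = 120/206 = 0.58252; torque at shaft B = 69.6 × 0.58252 × 0.91 = 36.895 kgf·cm.
Gear mesh: ratio = 43/148 = 0.29054; torque at shaft C = 36.895 × 0.29054 × 0.98 = 10.505 kgf·cm.
Gear mesh: ratio = 18/29 = 0.62069; torque at the drum shaft = 10.505 × 0.62069 × 0.96 = 6.2596 kgf·cm.

6.26 kgf·cm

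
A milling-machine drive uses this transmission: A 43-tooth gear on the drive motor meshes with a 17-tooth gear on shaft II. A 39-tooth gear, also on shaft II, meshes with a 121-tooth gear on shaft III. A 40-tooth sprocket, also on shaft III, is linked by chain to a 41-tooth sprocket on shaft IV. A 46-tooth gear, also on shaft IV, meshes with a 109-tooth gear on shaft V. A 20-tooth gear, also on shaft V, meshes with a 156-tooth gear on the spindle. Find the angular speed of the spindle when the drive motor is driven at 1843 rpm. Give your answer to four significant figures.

the drive motor → shaft II (gear mesh, 17/43): 1843 ÷ 0.39535 = 4661.7 rpm
shaft II → shaft III (gear mesh, 121/39): 4661.7 ÷ 3.1026 = 1502.5 rpm
shaft III → shaft IV (chain, 41/40): 1502.5 ÷ 1.025 = 1465.9 rpm
shaft IV → shaft V (gear mesh, 109/46): 1465.9 ÷ 2.3696 = 618.63 rpm
shaft V → the spindle (gear mesh, 156/20): 618.63 ÷ 7.8 = 79.312 rpm

79.31 rpm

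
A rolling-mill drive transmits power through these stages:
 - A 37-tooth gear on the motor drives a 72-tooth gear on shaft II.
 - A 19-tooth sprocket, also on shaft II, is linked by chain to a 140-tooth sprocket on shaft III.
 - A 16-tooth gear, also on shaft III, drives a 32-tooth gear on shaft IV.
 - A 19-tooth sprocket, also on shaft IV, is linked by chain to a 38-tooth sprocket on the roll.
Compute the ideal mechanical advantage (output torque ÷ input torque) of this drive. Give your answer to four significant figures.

57.35

Each stage contributes driven/driver: gear mesh 72/37 = 1.9459, chain 140/19 = 7.3684, gear mesh 32/16 = 2, chain 38/19 = 2.
Overall: 1.9459 × 7.3684 × 2 × 2 = 57.354.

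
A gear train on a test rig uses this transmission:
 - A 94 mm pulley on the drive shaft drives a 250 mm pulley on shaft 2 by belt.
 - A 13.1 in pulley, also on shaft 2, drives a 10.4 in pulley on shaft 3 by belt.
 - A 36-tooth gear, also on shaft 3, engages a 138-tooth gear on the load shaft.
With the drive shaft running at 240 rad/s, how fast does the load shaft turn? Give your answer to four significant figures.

29.65 rad/s

the drive shaft → shaft 2 (belt, 250/94): 240 ÷ 2.6596 = 90.24 rad/s
shaft 2 → shaft 3 (belt, 10.4/13.1): 90.24 ÷ 0.79389 = 113.67 rad/s
shaft 3 → the load shaft (gear mesh, 138/36): 113.67 ÷ 3.8333 = 29.652 rad/s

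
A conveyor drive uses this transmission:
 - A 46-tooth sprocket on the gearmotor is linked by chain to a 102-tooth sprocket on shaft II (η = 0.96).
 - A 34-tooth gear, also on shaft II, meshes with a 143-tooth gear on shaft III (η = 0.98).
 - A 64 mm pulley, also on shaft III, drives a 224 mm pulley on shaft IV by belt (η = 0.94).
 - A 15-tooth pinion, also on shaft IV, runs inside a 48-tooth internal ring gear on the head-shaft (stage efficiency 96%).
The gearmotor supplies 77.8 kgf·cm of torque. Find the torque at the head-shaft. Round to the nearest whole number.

6899 kgf·cm

After the chain (102/46): 77.8 × 2.2174 × 0.96 = 165.61 kgf·cm
After the gear mesh (143/34): 165.61 × 4.2059 × 0.98 = 682.62 kgf·cm
After the belt (224/64): 682.62 × 3.5 × 0.94 = 2245.8 kgf·cm
After the internal gear (48/15): 2245.8 × 3.2 × 0.96 = 6899.1 kgf·cm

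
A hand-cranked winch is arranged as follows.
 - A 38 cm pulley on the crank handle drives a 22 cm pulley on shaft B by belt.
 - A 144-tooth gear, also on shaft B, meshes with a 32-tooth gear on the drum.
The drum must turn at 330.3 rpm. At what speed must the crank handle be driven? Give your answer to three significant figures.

Overall ratio R = 0.57895 × 0.22222 = 0.12865.
Required input speed = output speed × R = 330.3 × 0.12865 = 42.495 rpm.

42.5 rpm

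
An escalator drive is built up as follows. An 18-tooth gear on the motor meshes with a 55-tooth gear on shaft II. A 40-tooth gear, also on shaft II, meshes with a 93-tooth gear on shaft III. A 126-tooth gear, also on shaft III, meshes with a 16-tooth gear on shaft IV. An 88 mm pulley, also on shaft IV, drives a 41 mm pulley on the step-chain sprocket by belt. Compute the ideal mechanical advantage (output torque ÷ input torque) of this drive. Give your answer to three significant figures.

0.420

Each stage contributes driven/driver: gear mesh 55/18 = 3.0556, gear mesh 93/40 = 2.325, gear mesh 16/126 = 0.12698, belt 41/88 = 0.46591.
Overall: 3.0556 × 2.325 × 0.12698 × 0.46591 = 0.4203.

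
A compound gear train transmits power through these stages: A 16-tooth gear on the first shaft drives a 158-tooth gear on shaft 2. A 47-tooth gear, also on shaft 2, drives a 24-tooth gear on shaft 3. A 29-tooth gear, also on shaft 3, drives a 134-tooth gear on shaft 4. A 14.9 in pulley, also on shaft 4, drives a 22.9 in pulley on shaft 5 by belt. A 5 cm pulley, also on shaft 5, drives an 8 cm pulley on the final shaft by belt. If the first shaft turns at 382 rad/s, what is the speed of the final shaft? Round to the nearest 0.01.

6.67 rad/s

Gear mesh: ratio = 158/16 = 9.875, so shaft 2 turns at 382 / 9.875 = 38.684 rad/s.
Gear mesh: ratio = 24/47 = 0.51064, so shaft 3 turns at 38.684 / 0.51064 = 75.755 rad/s.
Gear mesh: ratio = 134/29 = 4.6207, so shaft 4 turns at 75.755 / 4.6207 = 16.395 rad/s.
Belt: ratio = 22.9/14.9 = 1.5369, so shaft 5 turns at 16.395 / 1.5369 = 10.667 rad/s.
Belt: ratio = 8/5 = 1.6, so the final shaft turns at 10.667 / 1.6 = 6.6671 rad/s.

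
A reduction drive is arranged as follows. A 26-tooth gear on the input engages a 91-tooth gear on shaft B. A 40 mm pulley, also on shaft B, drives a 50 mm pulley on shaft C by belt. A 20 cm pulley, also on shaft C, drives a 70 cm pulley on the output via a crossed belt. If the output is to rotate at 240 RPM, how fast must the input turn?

3675 RPM

Overall ratio R = 3.5 × 1.25 × 3.5 = 15.312.
Required input speed = output speed × R = 240 × 15.312 = 3675 RPM.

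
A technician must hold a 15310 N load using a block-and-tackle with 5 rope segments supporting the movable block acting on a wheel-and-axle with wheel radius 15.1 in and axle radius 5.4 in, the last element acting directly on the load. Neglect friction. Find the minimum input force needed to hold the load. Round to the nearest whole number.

Block-and-tackle MA = number of supporting rope parts = 5.
Wheel-and-axle MA = R/r = 15.1/5.4 = 2.7963.
Combined ideal MA = 5 × 2.7963 = 13.981.
Effort = load / MA = 15310 / 13.981 = 1095 N.

1095 N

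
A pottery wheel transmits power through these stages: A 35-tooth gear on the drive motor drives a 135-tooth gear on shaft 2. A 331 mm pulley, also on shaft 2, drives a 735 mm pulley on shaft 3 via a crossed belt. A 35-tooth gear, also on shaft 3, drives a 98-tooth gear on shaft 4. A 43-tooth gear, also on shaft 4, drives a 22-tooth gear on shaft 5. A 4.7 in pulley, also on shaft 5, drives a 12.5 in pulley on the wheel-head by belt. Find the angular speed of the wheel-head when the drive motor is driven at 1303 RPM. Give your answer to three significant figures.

39.9 RPM

Gear mesh: ratio = 135/35 = 3.8571, so shaft 2 turns at 1303 / 3.8571 = 337.81 RPM.
Belt: ratio = 735/331 = 2.2205, so shaft 3 turns at 337.81 / 2.2205 = 152.13 RPM.
Gear mesh: ratio = 98/35 = 2.8, so shaft 4 turns at 152.13 / 2.8 = 54.333 RPM.
Gear mesh: ratio = 22/43 = 0.51163, so shaft 5 turns at 54.333 / 0.51163 = 106.2 RPM.
Belt: ratio = 12.5/4.7 = 2.6596, so the wheel-head turns at 106.2 / 2.6596 = 39.93 RPM.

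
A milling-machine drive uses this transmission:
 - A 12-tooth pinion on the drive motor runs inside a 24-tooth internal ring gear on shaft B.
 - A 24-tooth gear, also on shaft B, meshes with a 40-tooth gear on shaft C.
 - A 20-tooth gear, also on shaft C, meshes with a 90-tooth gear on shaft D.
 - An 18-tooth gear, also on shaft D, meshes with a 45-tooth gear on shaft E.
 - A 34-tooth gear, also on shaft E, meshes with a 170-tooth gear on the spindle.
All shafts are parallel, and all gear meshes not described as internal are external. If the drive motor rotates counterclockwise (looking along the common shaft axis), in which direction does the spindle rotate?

the drive motor → shaft B: internal mesh, same direction → CCW.
shaft B → shaft C: external mesh, 1 reversal → CW.
shaft C → shaft D: external mesh, 1 reversal → CCW.
shaft D → shaft E: external mesh, 1 reversal → CW.
shaft E → the spindle: external mesh, 1 reversal → CCW.
4 reversals in total — an even number — so the spindle turns the same way as the drive motor.

counterclockwise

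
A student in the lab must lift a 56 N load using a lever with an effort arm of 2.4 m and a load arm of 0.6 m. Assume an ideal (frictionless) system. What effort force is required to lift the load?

Lever MA = effort arm / load arm = 2.4/0.6 = 4.
Effort = load / MA = 56 / 4 = 14 N.

14 N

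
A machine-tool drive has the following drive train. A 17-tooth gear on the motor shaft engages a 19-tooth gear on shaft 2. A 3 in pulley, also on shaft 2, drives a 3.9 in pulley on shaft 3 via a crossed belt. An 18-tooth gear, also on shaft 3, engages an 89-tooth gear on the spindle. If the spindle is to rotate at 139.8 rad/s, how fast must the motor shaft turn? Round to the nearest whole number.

Overall ratio R = 1.1176 × 1.3 × 4.9444 = 7.184.
Required input speed = output speed × R = 139.8 × 7.184 = 1004.3 rad/s.

1004 rad/s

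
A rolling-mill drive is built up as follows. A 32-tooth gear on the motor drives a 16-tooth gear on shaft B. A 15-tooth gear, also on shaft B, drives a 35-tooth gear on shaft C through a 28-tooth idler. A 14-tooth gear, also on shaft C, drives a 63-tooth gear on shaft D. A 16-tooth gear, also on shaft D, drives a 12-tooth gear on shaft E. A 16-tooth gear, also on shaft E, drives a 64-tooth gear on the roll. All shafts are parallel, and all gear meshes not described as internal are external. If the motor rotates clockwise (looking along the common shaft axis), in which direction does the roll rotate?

clockwise

the motor → shaft B: external mesh, 1 reversal → CCW.
shaft B → shaft C: driver → idler → driven is 2 external meshes, 2 reversals → CCW.
shaft C → shaft D: external mesh, 1 reversal → CW.
shaft D → shaft E: external mesh, 1 reversal → CCW.
shaft E → the roll: external mesh, 1 reversal → CW.
6 reversals in total — an even number — so the roll turns the same way as the motor.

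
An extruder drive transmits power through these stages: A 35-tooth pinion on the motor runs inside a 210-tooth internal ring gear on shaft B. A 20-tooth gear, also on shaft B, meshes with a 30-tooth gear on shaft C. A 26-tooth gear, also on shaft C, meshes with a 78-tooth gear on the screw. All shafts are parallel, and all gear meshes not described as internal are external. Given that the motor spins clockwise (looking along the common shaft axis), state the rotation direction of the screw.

the motor → shaft B: internal mesh, same direction → CW.
shaft B → shaft C: external mesh, 1 reversal → CCW.
shaft C → the screw: external mesh, 1 reversal → CW.
2 reversals in total — an even number — so the screw turns the same way as the motor.

clockwise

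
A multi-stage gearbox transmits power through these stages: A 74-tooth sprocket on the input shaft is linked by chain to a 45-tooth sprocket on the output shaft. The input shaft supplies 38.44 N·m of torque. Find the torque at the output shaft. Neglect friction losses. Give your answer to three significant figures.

After the chain (45/74): 38.44 × 0.60811 = 23.376 N·m

23.4 N·m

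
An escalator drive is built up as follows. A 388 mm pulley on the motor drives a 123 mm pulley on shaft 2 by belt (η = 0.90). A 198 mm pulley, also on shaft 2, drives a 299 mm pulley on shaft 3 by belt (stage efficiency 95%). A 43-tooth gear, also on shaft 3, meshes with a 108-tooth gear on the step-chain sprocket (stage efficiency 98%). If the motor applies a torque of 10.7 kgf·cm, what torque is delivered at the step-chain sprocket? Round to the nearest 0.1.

10.8 kgf·cm

belt 123/388 = 0.31701 → τ = 10.7·0.31701·0.90 = 3.0528 kgf·cm
belt 299/198 = 1.5101 → τ = 3.0528·1.5101·0.95 = 4.3795 kgf·cm
gear mesh 108/43 = 2.5116 → τ = 4.3795·2.5116·0.98 = 10.78 kgf·cm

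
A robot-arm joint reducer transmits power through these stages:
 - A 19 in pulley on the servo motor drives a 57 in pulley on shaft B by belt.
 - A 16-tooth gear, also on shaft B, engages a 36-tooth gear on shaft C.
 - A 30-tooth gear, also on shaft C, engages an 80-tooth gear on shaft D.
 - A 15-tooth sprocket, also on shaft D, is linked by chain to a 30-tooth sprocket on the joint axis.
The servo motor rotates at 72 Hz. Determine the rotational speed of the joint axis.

2 Hz

Belt: ratio = 57/19 = 3, so shaft B turns at 72 / 3 = 24 Hz.
Gear mesh: ratio = 36/16 = 2.25, so shaft C turns at 24 / 2.25 = 10.667 Hz.
Gear mesh: ratio = 80/30 = 2.6667, so shaft D turns at 10.667 / 2.6667 = 4 Hz.
Chain: ratio = 30/15 = 2, so the joint axis turns at 4 / 2 = 2 Hz.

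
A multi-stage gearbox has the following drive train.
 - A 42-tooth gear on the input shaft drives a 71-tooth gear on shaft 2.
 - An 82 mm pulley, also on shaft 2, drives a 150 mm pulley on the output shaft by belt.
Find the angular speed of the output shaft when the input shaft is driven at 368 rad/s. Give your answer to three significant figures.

Gear mesh: ratio = 71/42 = 1.6905, so shaft 2 turns at 368 / 1.6905 = 217.69 rad/s.
Belt: ratio = 150/82 = 1.8293, so the output shaft turns at 217.69 / 1.8293 = 119 rad/s.

119 rad/s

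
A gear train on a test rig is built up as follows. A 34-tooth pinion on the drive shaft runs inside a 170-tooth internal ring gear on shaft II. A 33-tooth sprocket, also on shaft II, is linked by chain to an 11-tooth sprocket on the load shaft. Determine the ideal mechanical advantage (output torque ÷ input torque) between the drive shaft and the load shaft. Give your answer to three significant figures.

1.67

Each stage contributes driven/driver: internal gear 170/34 = 5, chain 11/33 = 0.33333.
Overall: 5 × 0.33333 = 1.6667.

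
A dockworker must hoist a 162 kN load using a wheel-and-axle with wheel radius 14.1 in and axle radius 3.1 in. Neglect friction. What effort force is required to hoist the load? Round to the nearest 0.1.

Wheel-and-axle MA = R/r = 14.1/3.1 = 4.5484.
Effort = load / MA = 162 / 4.5484 = 35.617 kN.

35.6 kN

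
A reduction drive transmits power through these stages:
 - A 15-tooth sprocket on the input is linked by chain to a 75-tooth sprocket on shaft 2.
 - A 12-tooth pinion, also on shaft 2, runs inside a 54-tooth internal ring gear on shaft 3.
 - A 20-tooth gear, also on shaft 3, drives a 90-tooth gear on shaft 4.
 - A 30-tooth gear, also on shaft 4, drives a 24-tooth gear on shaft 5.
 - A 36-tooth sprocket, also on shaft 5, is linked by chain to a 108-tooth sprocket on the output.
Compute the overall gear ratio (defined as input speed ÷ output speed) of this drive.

243

Each stage contributes driven/driver: chain 75/15 = 5, internal gear 54/12 = 4.5, gear mesh 90/20 = 4.5, gear mesh 24/30 = 0.8, chain 108/36 = 3.
Overall: 5 × 4.5 × 4.5 × 0.8 × 3 = 243.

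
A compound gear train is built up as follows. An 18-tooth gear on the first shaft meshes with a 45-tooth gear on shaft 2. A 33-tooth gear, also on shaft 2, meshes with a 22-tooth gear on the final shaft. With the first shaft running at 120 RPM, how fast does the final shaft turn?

72 RPM

Gear mesh: ratio = 45/18 = 2.5, so shaft 2 turns at 120 / 2.5 = 48 RPM.
Gear mesh: ratio = 22/33 = 0.66667, so the final shaft turns at 48 / 0.66667 = 72 RPM.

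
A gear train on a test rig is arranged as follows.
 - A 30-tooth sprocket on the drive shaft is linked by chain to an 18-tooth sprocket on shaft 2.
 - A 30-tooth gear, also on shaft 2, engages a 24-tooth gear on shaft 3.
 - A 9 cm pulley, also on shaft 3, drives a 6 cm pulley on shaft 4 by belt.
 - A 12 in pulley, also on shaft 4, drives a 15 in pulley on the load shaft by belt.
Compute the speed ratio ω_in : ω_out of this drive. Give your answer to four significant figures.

Each stage contributes driven/driver: chain 18/30 = 0.6, gear mesh 24/30 = 0.8, belt 6/9 = 0.66667, belt 15/12 = 1.25.
Overall: 0.6 × 0.8 × 0.66667 × 1.25 = 0.4.

0.4000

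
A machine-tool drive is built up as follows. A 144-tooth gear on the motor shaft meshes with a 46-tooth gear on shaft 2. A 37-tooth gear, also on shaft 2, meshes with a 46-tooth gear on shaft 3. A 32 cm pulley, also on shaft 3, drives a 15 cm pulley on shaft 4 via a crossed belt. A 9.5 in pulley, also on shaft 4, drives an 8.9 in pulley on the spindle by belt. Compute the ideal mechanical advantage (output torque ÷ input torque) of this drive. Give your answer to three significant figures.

Each stage contributes driven/driver: gear mesh 46/144 = 0.31944, gear mesh 46/37 = 1.2432, belt 15/32 = 0.46875, belt 8.9/9.5 = 0.93684.
Overall: 0.31944 × 1.2432 × 0.46875 × 0.93684 = 0.17441.

0.174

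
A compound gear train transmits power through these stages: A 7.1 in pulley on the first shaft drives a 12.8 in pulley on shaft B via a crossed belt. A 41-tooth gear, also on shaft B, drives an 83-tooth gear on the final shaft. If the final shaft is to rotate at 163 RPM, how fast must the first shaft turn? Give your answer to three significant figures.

595 RPM

Overall ratio R = 1.8028 × 2.0244 = 3.6496.
Required input speed = output speed × R = 163 × 3.6496 = 594.89 RPM.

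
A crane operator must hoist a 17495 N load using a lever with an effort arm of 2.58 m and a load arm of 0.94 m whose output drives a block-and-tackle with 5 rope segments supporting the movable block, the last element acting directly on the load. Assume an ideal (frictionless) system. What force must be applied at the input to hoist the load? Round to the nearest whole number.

Lever MA = effort arm / load arm = 2.58/0.94 = 2.7447.
Block-and-tackle MA = number of supporting rope parts = 5.
Combined ideal MA = 2.7447 × 5 = 13.723.
Effort = load / MA = 17495 / 13.723 = 1274.8 N.

1275 N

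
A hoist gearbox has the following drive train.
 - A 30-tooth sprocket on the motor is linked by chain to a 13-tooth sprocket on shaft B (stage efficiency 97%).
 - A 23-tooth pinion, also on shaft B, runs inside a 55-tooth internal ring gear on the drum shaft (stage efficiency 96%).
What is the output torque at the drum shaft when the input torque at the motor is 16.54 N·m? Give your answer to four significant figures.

15.96 N·m

Chain: ratio = 13/30 = 0.43333; torque at shaft B = 16.54 × 0.43333 × 0.97 = 6.9523 N·m.
Internal gear: ratio = 55/23 = 2.3913; torque at the drum shaft = 6.9523 × 2.3913 × 0.96 = 15.96 N·m.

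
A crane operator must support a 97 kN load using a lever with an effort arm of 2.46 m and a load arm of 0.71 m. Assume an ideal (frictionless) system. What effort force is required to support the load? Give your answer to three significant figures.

Lever MA = effort arm / load arm = 2.46/0.71 = 3.4648.
Effort = load / MA = 97 / 3.4648 = 27.996 kN.

28.0 kN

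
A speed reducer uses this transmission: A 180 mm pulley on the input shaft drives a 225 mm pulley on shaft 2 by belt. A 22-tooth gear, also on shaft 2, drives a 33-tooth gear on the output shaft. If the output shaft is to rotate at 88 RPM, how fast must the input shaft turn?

165 RPM

Overall ratio R = 1.25 × 1.5 = 1.875.
Required input speed = output speed × R = 88 × 1.875 = 165 RPM.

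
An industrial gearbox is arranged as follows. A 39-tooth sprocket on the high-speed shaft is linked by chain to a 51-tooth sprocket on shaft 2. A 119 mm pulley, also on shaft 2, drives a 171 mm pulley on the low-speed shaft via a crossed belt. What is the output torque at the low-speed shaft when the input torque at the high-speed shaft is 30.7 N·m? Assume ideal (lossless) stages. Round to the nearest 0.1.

57.7 N·m

chain 51/39 = 1.3077 → τ = 30.7·1.3077 = 40.146 N·m
belt 171/119 = 1.437 → τ = 40.146·1.437 = 57.689 N·m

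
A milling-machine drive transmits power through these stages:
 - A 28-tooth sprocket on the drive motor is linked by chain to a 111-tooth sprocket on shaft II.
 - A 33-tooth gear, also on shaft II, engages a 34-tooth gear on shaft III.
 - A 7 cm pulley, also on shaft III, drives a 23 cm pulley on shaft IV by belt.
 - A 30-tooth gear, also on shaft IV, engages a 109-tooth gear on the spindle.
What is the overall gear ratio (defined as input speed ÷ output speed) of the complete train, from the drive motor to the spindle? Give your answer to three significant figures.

Each stage contributes driven/driver: chain 111/28 = 3.9643, gear mesh 34/33 = 1.0303, belt 23/7 = 3.2857, gear mesh 109/30 = 3.6333.
Overall: 3.9643 × 1.0303 × 3.2857 × 3.6333 = 48.76.

48.8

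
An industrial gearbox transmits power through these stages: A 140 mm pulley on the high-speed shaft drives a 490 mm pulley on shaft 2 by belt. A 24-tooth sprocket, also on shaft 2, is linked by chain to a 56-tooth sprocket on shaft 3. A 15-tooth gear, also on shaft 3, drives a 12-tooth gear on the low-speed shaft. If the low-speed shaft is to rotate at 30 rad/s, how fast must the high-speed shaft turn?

Overall ratio R = 3.5 × 2.3333 × 0.8 = 6.5333.
Required input speed = output speed × R = 30 × 6.5333 = 196 rad/s.

196 rad/s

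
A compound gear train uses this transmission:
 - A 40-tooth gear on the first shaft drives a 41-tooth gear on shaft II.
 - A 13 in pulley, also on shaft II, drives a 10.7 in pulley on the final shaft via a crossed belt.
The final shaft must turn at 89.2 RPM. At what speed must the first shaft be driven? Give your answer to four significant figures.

Overall ratio R = 1.025 × 0.82308 = 0.84365.
Required input speed = output speed × R = 89.2 × 0.84365 = 75.254 RPM.

75.25 RPM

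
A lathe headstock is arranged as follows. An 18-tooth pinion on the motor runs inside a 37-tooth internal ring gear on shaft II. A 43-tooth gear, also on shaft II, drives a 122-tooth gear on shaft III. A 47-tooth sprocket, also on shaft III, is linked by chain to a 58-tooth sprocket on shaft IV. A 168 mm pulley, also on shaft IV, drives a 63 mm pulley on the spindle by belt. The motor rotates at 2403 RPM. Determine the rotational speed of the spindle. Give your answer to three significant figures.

890 RPM

the motor → shaft II (internal gear, 37/18): 2403 ÷ 2.0556 = 1169 RPM
shaft II → shaft III (gear mesh, 122/43): 1169 ÷ 2.8372 = 412.03 RPM
shaft III → shaft IV (chain, 58/47): 412.03 ÷ 1.234 = 333.89 RPM
shaft IV → the spindle (belt, 63/168): 333.89 ÷ 0.375 = 890.37 RPM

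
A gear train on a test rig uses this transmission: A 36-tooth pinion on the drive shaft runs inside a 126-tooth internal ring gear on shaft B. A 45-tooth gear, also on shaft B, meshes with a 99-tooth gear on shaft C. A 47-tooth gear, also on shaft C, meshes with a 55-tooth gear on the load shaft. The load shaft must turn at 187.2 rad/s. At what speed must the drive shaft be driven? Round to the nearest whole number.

Overall ratio R = 3.5 × 2.2 × 1.1702 = 9.0106.
Required input speed = output speed × R = 187.2 × 9.0106 = 1686.8 rad/s.

1687 rad/s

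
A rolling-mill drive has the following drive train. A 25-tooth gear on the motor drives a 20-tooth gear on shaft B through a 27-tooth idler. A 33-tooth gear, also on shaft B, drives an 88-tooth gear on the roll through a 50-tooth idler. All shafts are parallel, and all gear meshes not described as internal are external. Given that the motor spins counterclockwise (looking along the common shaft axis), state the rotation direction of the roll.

counterclockwise

the motor → shaft B: driver → idler → driven is 2 external meshes, 2 reversals → CCW.
shaft B → the roll: driver → idler → driven is 2 external meshes, 2 reversals → CCW.
4 reversals in total — an even number — so the roll turns the same way as the motor.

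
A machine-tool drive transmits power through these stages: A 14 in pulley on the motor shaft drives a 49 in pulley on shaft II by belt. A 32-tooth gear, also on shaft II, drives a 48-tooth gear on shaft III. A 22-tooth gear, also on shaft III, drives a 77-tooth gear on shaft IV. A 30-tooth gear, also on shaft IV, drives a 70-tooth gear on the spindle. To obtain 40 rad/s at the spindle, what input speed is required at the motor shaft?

Overall ratio R = 3.5 × 1.5 × 3.5 × 2.3333 = 42.875.
Required input speed = output speed × R = 40 × 42.875 = 1715 rad/s.

1715 rad/s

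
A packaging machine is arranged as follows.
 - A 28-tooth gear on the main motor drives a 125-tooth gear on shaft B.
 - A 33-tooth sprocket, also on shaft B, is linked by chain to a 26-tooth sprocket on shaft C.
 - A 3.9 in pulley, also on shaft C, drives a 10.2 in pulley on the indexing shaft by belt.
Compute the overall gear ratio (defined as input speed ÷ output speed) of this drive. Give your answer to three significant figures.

Each stage contributes driven/driver: gear mesh 125/28 = 4.4643, chain 26/33 = 0.78788, belt 10.2/3.9 = 2.6154.
Overall: 4.4643 × 0.78788 × 2.6154 = 9.1991.

9.20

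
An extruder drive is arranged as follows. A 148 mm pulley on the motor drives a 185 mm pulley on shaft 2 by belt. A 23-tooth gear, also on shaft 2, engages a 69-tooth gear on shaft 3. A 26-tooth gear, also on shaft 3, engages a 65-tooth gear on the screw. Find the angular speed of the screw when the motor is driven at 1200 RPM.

128 RPM

Belt: ratio = 185/148 = 1.25, so shaft 2 turns at 1200 / 1.25 = 960 RPM.
Gear mesh: ratio = 69/23 = 3, so shaft 3 turns at 960 / 3 = 320 RPM.
Gear mesh: ratio = 65/26 = 2.5, so the screw turns at 320 / 2.5 = 128 RPM.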